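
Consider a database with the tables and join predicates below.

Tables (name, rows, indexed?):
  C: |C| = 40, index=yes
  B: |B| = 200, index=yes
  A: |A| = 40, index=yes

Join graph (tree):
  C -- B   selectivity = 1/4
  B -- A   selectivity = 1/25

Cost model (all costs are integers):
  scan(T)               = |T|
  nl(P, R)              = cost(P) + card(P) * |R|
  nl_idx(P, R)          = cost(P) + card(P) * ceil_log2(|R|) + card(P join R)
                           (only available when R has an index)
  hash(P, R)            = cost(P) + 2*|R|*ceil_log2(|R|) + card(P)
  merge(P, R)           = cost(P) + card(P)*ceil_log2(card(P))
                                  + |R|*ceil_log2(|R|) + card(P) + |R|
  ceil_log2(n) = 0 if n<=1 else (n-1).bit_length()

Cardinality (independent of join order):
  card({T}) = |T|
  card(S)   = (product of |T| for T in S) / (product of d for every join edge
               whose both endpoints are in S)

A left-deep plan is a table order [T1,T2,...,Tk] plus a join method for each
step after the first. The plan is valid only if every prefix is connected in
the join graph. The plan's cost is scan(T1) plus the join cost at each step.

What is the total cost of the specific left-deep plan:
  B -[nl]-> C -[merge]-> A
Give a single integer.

step 1: scan B: cost=200, card=200
step 2: join C via nl
    card(P join C) = 200*40/(4) = 2000
    cost = 200 + 200*40 = 8200
step 3: join A via merge
    card(P join A) = 2000*40/(25) = 3200
    cost = 8200 + 2000*11 + 40*6 + 2000 + 40 = 32480

32480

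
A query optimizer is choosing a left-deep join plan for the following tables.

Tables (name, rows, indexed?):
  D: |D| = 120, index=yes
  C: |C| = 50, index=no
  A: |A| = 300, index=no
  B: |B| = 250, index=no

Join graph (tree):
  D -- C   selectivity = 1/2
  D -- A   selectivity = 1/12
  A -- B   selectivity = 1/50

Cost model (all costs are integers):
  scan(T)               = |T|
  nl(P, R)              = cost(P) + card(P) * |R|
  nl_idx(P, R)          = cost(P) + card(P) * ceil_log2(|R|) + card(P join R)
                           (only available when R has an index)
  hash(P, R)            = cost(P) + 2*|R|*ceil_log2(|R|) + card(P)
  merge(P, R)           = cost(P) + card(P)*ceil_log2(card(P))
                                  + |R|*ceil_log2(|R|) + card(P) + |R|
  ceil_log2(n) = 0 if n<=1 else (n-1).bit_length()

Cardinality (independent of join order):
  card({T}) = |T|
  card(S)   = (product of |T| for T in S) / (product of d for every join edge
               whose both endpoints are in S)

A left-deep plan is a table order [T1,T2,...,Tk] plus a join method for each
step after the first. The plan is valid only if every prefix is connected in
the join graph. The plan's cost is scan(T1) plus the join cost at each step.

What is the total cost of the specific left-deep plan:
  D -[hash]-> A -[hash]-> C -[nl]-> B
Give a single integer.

step 1: scan D: cost=120, card=120
step 2: join A via hash
    card(P join A) = 120*300/(12) = 3000
    cost = 120 + 2*300*9 + 120 = 5640
step 3: join C via hash
    card(P join C) = 3000*50/(2) = 75000
    cost = 5640 + 2*50*6 + 3000 = 9240
step 4: join B via nl
    card(P join B) = 75000*250/(50) = 375000
    cost = 9240 + 75000*250 = 18759240

18759240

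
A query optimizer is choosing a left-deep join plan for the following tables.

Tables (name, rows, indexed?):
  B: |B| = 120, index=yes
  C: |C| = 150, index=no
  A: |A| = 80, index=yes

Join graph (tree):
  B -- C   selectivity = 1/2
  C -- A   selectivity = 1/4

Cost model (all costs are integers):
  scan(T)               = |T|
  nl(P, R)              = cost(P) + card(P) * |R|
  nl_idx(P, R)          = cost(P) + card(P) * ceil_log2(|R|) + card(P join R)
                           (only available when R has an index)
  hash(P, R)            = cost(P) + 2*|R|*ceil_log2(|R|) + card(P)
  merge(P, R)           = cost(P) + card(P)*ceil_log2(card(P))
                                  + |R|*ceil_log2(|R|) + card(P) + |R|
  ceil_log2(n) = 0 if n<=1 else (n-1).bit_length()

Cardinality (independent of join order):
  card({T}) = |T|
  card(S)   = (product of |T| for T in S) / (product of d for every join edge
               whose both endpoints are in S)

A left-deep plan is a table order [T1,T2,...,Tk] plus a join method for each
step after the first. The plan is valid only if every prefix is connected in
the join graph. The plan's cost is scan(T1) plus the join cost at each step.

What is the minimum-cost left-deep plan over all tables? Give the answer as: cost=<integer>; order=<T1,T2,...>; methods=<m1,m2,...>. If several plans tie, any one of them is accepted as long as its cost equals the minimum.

cost=6100; order=C,A,B; methods=hash,hash

Selinger DP (subsets sized 1..n):
  {B}: scan cost=120, card=120
  {C}: scan cost=150, card=150
  {A}: scan cost=80, card=80
  {BC}: card=9000; try (B,hash)→1980, (C,merge)→2430, (B,merge)→2460, (C,hash)→2640, (B,nl_idx)→10200, (C,nl)→18120 …(+1); best=1980 via (B,hash)
  {AC}: card=3000; try (A,hash)→1420, (C,merge)→2070, (A,merge)→2140, (C,hash)→2560, (A,nl_idx)→4200, (C,nl)→12080 …(+1); best=1420 via (A,hash)
  {ABC}: card=180000; try (B,hash)→6100, (A,hash)→12100, (B,merge)→41380, (A,merge)→137620, (B,nl_idx)→202420, (A,nl_idx)→244980 …(+2); best=6100 via (B,hash)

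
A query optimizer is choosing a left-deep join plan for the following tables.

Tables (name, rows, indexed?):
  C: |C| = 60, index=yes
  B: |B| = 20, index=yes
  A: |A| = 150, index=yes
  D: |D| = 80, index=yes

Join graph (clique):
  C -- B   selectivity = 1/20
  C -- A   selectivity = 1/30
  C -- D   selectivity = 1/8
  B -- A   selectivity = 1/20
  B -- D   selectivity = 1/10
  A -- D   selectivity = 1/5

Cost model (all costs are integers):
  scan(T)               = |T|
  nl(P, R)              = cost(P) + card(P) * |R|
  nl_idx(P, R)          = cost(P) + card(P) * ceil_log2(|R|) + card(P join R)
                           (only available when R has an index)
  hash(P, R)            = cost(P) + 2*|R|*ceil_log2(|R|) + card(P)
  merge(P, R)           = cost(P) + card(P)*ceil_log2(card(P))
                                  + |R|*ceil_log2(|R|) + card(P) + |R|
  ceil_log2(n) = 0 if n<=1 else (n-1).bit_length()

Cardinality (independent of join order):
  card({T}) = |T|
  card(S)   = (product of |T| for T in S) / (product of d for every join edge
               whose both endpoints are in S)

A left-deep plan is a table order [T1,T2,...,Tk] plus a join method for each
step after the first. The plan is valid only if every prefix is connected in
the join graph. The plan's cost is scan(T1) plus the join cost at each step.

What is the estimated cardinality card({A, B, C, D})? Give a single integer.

Tables in S: A(150), B(20), C(60), D(80)
Edges inside S: C-B(d=20), C-A(d=30), C-D(d=8), B-A(d=20), B-D(d=10), A-D(d=5)
numerator = 150 * 20 * 60 * 80 = 14400000
denominator = 20 * 30 * 8 * 20 * 10 * 5 = 4800000
card(S) = 14400000 / 4800000 = 3

3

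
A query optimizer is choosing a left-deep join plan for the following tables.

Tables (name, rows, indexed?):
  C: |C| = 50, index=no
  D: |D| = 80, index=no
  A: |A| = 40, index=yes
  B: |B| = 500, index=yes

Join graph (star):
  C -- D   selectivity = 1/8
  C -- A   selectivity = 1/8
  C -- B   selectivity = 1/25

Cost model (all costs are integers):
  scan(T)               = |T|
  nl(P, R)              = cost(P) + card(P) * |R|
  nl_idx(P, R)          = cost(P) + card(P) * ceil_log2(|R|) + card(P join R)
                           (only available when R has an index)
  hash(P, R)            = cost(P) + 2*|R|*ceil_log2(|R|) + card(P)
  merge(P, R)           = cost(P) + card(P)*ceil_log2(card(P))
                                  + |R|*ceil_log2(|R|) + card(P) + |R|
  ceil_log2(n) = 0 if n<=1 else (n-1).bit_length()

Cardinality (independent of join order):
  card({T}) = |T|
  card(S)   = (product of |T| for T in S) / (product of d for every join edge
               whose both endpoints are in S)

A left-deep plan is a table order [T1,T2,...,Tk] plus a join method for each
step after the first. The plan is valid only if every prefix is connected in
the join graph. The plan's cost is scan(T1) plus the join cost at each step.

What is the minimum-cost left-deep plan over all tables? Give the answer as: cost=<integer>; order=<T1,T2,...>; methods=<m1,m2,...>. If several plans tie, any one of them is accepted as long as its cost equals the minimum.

Selinger DP (subsets sized 1..n):
  {C}: scan cost=50, card=50
  {D}: scan cost=80, card=80
  {A}: scan cost=40, card=40
  {B}: scan cost=500, card=500
  {CD}: card=500; try (C,hash)→760, (D,merge)→1040, (C,merge)→1070, (D,hash)→1220, (D,nl)→4050, (C,nl)→4080; best=760 via (C,hash)
  {AC}: card=250; try (A,hash)→580, (A,nl_idx)→600, (C,merge)→670, (C,hash)→680, (A,merge)→680, (C,nl)→2040 …(+1); best=580 via (A,hash)
  {BC}: card=1000; try (B,nl_idx)→1500, (C,hash)→1600, (B,merge)→5400, (C,merge)→5850, (B,hash)→9100, (B,nl)→25050 …(+1); best=1500 via (B,nl_idx)
  {ACD}: card=2500; try (A,hash)→1740, (D,hash)→1950, (D,merge)→3470, (A,merge)→6040, (A,nl_idx)→6260, (D,nl)→20580 …(+1); best=1740 via (A,hash)
  {BCD}: card=10000; try (D,hash)→3620, (B,hash)→10260, (B,merge)→10760, (D,merge)→13140, (B,nl_idx)→15260, (D,nl)→81500 …(+1); best=3620 via (D,hash)
  {ABC}: card=5000; try (A,hash)→2980, (B,merge)→7830, (B,nl_idx)→7830, (B,hash)→9830, (A,nl_idx)→12500, (A,merge)→12780 …(+2); best=2980 via (A,hash)
  {ABCD}: card=50000; try (D,hash)→9100, (B,hash)→13240, (A,hash)→14100, (B,merge)→39240, (D,merge)→73620, (B,nl_idx)→74240 …(+5); best=9100 via (D,hash)

cost=9100; order=C,B,A,D; methods=nl_idx,hash,hash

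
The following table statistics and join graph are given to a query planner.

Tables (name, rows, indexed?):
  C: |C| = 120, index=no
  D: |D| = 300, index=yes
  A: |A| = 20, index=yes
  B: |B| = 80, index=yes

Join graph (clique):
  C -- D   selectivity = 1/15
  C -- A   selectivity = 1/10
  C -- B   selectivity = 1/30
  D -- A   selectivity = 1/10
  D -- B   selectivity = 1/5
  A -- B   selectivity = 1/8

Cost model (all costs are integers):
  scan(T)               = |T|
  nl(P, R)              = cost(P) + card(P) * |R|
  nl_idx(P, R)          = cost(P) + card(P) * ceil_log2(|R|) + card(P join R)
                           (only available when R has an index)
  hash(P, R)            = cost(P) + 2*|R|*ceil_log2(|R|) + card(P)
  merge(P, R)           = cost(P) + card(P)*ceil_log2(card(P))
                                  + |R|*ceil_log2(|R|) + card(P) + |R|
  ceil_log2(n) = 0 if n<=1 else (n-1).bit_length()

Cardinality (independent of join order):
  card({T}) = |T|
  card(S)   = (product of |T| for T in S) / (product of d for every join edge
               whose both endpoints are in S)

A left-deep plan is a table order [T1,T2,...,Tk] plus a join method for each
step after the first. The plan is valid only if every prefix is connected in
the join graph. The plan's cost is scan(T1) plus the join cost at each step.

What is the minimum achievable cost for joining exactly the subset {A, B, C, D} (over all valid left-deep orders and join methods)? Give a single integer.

Selinger DP over subsets of {A,B,C,D}:
  {C}: scan cost=120, card=120
  {D}: scan cost=300, card=300
  {A}: scan cost=20, card=20
  {B}: scan cost=80, card=80
  {CD}: card=2400; try (C,hash)→2280, (D,nl_idx)→3600, (D,merge)→4080, (C,merge)→4260, (D,hash)→5640, (D,nl)→36120 …(+1); best=2280 via (C,hash)
  {AC}: card=240; try (A,hash)→440, (A,nl_idx)→960, (C,merge)→1100, (A,merge)→1200, (C,hash)→1720, (C,nl)→2420 …(+1); best=440 via (A,hash)
  {BC}: card=320; try (B,nl_idx)→1280, (B,hash)→1360, (C,merge)→1680, (B,merge)→1720, (C,hash)→1840, (C,nl)→9680 …(+1); best=1280 via (B,nl_idx)
  {AD}: card=600; try (D,nl_idx)→800, (A,hash)→800, (A,nl_idx)→2400, (D,merge)→3140, (A,merge)→3420, (D,hash)→5440 …(+2); best=800 via (D,nl_idx)
  {BD}: card=4800; try (B,hash)→1720, (D,merge)→3720, (B,merge)→3940, (D,hash)→5560, (D,nl_idx)→5600, (B,nl_idx)→7200 …(+2); best=1720 via (B,hash)
  {AB}: card=200; try (B,nl_idx)→360, (A,hash)→360, (A,nl_idx)→680, (B,merge)→780, (A,merge)→840, (B,hash)→1160 …(+2); best=360 via (B,nl_idx)
  {ACD}: card=480; try (D,nl_idx)→3080, (C,hash)→3080, (A,hash)→4880, (D,merge)→5600, (D,hash)→6080, (C,merge)→8360 …(+5); best=3080 via (D,nl_idx)
  {BCD}: card=1280; try (D,nl_idx)→5440, (B,hash)→5800, (D,hash)→7000, (D,merge)→7480, (C,hash)→8200, (B,nl_idx)→20360 …(+5); best=5440 via (D,nl_idx)
  {ABC}: card=80; try (B,hash)→1800, (A,hash)→1800, (B,nl_idx)→2200, (C,hash)→2240, (A,nl_idx)→2960, (C,merge)→3120 …(+5); best=1800 via (B,hash)
  {ABD}: card=1200; try (B,hash)→2520, (D,nl_idx)→3360, (D,merge)→5160, (D,hash)→5960, (B,nl_idx)→6200, (A,hash)→6720 …(+6); best=2520 via (B,hash)
  {ABCD}: card=32; try (D,nl_idx)→2552, (B,hash)→4680, (C,hash)→5400, (D,merge)→5440, (B,nl_idx)→6472, (A,hash)→6920 …(+9); best=2552 via (D,nl_idx)

2552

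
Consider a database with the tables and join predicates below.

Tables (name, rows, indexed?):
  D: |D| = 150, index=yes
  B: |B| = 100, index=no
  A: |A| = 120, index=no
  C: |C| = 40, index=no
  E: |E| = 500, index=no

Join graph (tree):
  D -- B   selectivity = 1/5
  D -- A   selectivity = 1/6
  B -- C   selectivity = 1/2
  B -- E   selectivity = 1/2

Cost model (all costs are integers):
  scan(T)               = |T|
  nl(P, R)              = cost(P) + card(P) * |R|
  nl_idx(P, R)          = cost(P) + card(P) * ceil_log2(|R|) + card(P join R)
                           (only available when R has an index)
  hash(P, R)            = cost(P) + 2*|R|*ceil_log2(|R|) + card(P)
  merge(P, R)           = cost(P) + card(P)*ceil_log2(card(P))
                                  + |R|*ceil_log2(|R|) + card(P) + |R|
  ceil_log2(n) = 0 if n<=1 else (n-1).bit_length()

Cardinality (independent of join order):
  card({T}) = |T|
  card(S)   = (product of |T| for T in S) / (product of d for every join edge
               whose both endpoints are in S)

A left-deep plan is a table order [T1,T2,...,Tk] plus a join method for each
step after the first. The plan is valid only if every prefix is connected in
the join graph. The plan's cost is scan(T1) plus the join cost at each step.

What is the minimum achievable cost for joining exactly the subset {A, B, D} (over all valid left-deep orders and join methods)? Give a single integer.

6380

Selinger DP over subsets of {A,B,D}:
  {D}: scan cost=150, card=150
  {B}: scan cost=100, card=100
  {A}: scan cost=120, card=120
  {BD}: card=3000; try (B,hash)→1700, (D,merge)→2250, (B,merge)→2300, (D,hash)→2600, (D,nl_idx)→3900, (D,nl)→15100 …(+1); best=1700 via (B,hash)
  {AD}: card=3000; try (A,hash)→1980, (D,merge)→2430, (A,merge)→2460, (D,hash)→2640, (D,nl_idx)→4080, (D,nl)→18120 …(+1); best=1980 via (A,hash)
  {ABD}: card=60000; try (B,hash)→6380, (A,hash)→6380, (A,merge)→41660, (B,merge)→41780, (B,nl)→301980, (A,nl)→361700; best=6380 via (B,hash)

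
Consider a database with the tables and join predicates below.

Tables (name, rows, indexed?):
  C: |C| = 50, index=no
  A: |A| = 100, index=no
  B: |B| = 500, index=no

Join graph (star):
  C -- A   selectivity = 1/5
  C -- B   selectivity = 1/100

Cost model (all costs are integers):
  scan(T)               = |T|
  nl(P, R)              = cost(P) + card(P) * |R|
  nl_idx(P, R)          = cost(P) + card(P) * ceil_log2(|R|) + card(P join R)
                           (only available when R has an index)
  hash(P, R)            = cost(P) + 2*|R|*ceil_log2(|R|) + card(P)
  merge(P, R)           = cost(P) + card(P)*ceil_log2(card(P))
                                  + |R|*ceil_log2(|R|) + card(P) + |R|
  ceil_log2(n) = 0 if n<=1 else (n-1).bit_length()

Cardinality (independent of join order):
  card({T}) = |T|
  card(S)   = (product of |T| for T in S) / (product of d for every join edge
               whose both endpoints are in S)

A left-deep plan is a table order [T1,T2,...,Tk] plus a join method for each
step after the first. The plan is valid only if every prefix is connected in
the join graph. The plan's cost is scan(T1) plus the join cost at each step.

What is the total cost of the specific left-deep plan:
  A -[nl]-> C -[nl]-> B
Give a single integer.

505100

step 1: scan A: cost=100, card=100
step 2: join C via nl
    card(P join C) = 100*50/(5) = 1000
    cost = 100 + 100*50 = 5100
step 3: join B via nl
    card(P join B) = 1000*500/(100) = 5000
    cost = 5100 + 1000*500 = 505100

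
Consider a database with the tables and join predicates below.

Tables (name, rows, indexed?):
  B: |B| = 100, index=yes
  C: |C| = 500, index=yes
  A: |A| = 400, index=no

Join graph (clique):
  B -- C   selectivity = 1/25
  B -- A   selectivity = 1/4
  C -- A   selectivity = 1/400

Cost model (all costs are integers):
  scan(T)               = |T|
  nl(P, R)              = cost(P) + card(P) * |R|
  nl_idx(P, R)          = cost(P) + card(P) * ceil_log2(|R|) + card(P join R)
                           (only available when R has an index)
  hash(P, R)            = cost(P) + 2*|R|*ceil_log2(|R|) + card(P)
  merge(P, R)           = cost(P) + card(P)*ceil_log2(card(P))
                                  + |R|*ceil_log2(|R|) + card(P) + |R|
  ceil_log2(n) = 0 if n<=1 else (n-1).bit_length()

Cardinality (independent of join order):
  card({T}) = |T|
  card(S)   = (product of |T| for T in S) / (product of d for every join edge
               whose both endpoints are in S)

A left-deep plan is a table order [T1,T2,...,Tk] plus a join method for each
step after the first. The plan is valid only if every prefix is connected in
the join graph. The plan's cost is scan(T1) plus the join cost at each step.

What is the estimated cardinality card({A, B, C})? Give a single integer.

500

Tables in S: A(400), B(100), C(500)
Edges inside S: B-C(d=25), B-A(d=4), C-A(d=400)
numerator = 400 * 100 * 500 = 20000000
denominator = 25 * 4 * 400 = 40000
card(S) = 20000000 / 40000 = 500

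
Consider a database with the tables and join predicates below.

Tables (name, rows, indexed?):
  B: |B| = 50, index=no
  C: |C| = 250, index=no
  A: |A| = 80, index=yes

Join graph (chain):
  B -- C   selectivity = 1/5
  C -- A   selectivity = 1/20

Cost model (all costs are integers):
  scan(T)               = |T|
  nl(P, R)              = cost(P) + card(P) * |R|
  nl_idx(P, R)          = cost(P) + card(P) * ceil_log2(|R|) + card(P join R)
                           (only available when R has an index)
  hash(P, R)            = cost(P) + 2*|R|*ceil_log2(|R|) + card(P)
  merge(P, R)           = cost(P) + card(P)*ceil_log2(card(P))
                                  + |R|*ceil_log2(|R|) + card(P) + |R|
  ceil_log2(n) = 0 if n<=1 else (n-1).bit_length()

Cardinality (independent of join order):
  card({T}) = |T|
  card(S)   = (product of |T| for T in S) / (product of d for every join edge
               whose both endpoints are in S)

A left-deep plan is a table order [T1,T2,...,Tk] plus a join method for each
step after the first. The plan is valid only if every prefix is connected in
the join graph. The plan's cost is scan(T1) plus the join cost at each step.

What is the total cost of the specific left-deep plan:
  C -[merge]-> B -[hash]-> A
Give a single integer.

step 1: scan C: cost=250, card=250
step 2: join B via merge
    card(P join B) = 250*50/(5) = 2500
    cost = 250 + 250*8 + 50*6 + 250 + 50 = 2850
step 3: join A via hash
    card(P join A) = 2500*80/(20) = 10000
    cost = 2850 + 2*80*7 + 2500 = 6470

6470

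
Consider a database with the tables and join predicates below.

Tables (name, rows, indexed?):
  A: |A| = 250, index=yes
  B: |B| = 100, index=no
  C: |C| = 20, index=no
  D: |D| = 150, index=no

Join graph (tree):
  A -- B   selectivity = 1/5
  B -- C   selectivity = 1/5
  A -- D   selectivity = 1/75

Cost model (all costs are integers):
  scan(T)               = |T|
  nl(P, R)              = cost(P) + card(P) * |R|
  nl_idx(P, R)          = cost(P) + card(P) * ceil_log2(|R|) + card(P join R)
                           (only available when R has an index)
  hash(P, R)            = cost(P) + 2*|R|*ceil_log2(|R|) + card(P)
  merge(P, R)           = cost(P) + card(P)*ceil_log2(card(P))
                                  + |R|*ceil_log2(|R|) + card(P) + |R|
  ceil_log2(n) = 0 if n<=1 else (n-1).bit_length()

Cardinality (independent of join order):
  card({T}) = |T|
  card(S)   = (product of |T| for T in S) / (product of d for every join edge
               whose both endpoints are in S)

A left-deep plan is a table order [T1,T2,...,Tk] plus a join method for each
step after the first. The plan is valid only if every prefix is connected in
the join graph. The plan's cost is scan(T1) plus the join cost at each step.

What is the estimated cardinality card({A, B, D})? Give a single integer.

10000

Tables in S: A(250), B(100), D(150)
Edges inside S: A-B(d=5), A-D(d=75)
numerator = 250 * 100 * 150 = 3750000
denominator = 5 * 75 = 375
card(S) = 3750000 / 375 = 10000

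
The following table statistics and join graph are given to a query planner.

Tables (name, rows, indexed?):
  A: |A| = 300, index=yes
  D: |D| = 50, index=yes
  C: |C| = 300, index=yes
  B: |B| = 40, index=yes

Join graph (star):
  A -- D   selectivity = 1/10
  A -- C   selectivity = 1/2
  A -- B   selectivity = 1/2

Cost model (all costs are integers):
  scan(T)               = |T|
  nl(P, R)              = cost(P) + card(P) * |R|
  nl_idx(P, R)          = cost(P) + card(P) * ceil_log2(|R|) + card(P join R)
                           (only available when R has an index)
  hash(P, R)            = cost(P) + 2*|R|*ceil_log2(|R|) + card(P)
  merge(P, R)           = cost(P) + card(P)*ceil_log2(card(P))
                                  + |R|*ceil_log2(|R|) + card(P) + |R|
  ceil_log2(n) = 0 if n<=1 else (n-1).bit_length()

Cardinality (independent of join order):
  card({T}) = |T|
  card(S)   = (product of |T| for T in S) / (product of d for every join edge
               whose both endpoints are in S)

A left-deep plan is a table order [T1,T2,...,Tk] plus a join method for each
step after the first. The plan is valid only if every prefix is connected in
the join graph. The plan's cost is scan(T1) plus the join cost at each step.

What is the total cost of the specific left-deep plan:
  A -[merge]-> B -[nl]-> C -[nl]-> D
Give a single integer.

step 1: scan A: cost=300, card=300
step 2: join B via merge
    card(P join B) = 300*40/(2) = 6000
    cost = 300 + 300*9 + 40*6 + 300 + 40 = 3580
step 3: join C via nl
    card(P join C) = 6000*300/(2) = 900000
    cost = 3580 + 6000*300 = 1803580
step 4: join D via nl
    card(P join D) = 900000*50/(10) = 4500000
    cost = 1803580 + 900000*50 = 46803580

46803580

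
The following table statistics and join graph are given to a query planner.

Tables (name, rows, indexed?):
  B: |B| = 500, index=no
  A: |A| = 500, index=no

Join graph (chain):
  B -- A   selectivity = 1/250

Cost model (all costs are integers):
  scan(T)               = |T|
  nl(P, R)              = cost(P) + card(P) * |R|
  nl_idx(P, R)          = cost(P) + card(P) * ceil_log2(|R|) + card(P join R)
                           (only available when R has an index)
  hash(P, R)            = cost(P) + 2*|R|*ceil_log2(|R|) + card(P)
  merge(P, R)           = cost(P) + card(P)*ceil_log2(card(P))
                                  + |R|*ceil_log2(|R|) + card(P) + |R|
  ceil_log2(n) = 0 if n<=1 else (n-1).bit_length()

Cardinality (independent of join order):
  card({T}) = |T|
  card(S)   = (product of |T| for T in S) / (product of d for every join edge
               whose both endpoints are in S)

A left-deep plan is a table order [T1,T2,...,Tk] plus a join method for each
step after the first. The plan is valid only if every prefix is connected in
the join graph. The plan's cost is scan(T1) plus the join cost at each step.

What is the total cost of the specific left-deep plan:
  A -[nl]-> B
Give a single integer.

step 1: scan A: cost=500, card=500
step 2: join B via nl
    card(P join B) = 500*500/(250) = 1000
    cost = 500 + 500*500 = 250500

250500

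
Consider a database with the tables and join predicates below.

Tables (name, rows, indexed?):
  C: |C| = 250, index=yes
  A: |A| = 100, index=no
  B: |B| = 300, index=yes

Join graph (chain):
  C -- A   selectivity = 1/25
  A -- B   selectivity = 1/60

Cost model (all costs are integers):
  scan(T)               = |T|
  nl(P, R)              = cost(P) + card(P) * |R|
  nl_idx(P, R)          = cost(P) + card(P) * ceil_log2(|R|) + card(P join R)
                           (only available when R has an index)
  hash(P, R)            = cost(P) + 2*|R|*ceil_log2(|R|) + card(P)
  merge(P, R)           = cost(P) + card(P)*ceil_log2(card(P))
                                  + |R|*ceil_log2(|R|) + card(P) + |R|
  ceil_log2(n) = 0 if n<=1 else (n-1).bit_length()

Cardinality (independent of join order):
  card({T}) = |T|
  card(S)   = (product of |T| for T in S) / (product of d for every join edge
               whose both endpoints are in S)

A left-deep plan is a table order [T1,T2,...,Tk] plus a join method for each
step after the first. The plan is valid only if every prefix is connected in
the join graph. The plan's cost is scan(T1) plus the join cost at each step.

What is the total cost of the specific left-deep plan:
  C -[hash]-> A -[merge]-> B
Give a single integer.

15900

step 1: scan C: cost=250, card=250
step 2: join A via hash
    card(P join A) = 250*100/(25) = 1000
    cost = 250 + 2*100*7 + 250 = 1900
step 3: join B via merge
    card(P join B) = 1000*300/(60) = 5000
    cost = 1900 + 1000*10 + 300*9 + 1000 + 300 = 15900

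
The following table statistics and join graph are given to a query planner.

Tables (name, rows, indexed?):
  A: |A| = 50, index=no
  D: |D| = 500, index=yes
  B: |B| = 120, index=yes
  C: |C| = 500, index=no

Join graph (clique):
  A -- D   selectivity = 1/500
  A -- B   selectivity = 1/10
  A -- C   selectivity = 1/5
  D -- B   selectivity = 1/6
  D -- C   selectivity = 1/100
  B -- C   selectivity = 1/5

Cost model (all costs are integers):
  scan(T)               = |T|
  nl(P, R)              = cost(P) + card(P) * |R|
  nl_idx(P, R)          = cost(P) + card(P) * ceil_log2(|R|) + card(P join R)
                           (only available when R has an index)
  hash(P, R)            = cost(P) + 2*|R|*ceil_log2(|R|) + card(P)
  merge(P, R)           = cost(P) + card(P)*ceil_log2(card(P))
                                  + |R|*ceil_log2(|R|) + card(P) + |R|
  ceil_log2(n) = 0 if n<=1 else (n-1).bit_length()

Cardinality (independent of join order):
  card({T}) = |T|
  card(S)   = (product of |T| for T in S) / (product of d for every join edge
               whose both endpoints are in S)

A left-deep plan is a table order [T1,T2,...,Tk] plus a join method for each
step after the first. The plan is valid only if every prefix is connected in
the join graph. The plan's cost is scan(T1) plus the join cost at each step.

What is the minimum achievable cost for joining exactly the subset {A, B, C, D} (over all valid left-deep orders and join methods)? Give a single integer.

6270

Selinger DP over subsets of {A,B,C,D}:
  {A}: scan cost=50, card=50
  {D}: scan cost=500, card=500
  {B}: scan cost=120, card=120
  {C}: scan cost=500, card=500
  {AD}: card=50; try (D,nl_idx)→550, (A,hash)→1600, (D,merge)→5400, (A,merge)→5850, (D,hash)→9100, (D,nl)→25050 …(+1); best=550 via (D,nl_idx)
  {AB}: card=600; try (A,hash)→840, (B,nl_idx)→1000, (B,merge)→1360, (A,merge)→1430, (B,hash)→1780, (B,nl)→6050 …(+1); best=840 via (A,hash)
  {AC}: card=5000; try (A,hash)→1600, (C,merge)→5400, (A,merge)→5850, (C,hash)→9100, (C,nl)→25050, (A,nl)→25500; best=1600 via (A,hash)
  {BD}: card=10000; try (B,hash)→2680, (D,merge)→6080, (B,merge)→6460, (D,hash)→9240, (D,nl_idx)→11200, (B,nl_idx)→14000 …(+2); best=2680 via (B,hash)
  {CD}: card=2500; try (D,nl_idx)→7500, (D,hash)→10000, (C,hash)→10000, (D,merge)→10500, (C,merge)→10500, (D,nl)→250500 …(+1); best=7500 via (D,nl_idx)
  {BC}: card=12000; try (B,hash)→2680, (C,merge)→6080, (B,merge)→6460, (C,hash)→9240, (B,nl_idx)→16000, (C,nl)→60120 …(+1); best=2680 via (B,hash)
  {ABD}: card=100; try (B,nl_idx)→1000, (B,merge)→1860, (B,hash)→2280, (D,nl_idx)→6340, (B,nl)→6550, (D,hash)→10440 …(+5); best=1000 via (B,nl_idx)
  {ACD}: card=50; try (C,merge)→5900, (C,hash)→9600, (A,hash)→10600, (D,hash)→15600, (C,nl)→25550, (A,merge)→40350 …(+4); best=5900 via (C,merge)
  {ABC}: card=12000; try (B,hash)→8280, (C,hash)→10440, (C,merge)→12440, (A,hash)→15280, (B,nl_idx)→48600, (B,merge)→72560 …(+4); best=8280 via (B,hash)
  {BCD}: card=10000; try (B,hash)→11680, (C,hash)→21680, (D,hash)→23680, (B,nl_idx)→35000, (B,merge)→40960, (D,nl_idx)→120680 …(+5); best=11680 via (B,hash)
  {ABCD}: card=20; try (B,nl_idx)→6270, (C,merge)→6800, (B,merge)→7210, (B,hash)→7630, (C,hash)→10100, (B,nl)→11900 …(+8); best=6270 via (B,nl_idx)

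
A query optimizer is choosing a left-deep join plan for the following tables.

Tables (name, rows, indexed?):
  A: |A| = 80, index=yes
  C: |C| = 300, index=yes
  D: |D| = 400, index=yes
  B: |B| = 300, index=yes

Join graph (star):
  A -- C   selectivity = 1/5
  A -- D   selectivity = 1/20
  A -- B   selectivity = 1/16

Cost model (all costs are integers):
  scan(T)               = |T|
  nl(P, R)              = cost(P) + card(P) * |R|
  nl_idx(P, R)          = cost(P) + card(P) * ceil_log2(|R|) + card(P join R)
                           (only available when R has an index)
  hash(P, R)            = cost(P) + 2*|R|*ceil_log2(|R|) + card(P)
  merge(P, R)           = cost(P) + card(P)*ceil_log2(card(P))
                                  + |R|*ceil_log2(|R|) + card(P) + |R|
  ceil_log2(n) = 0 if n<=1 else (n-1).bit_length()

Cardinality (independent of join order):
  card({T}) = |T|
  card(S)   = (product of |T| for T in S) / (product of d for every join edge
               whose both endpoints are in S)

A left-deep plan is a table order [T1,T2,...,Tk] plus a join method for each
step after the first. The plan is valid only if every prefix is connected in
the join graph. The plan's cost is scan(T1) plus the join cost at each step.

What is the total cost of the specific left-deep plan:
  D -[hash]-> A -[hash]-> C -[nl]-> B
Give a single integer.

step 1: scan D: cost=400, card=400
step 2: join A via hash
    card(P join A) = 400*80/(20) = 1600
    cost = 400 + 2*80*7 + 400 = 1920
step 3: join C via hash
    card(P join C) = 1600*300/(5) = 96000
    cost = 1920 + 2*300*9 + 1600 = 8920
step 4: join B via nl
    card(P join B) = 96000*300/(16) = 1800000
    cost = 8920 + 96000*300 = 28808920

28808920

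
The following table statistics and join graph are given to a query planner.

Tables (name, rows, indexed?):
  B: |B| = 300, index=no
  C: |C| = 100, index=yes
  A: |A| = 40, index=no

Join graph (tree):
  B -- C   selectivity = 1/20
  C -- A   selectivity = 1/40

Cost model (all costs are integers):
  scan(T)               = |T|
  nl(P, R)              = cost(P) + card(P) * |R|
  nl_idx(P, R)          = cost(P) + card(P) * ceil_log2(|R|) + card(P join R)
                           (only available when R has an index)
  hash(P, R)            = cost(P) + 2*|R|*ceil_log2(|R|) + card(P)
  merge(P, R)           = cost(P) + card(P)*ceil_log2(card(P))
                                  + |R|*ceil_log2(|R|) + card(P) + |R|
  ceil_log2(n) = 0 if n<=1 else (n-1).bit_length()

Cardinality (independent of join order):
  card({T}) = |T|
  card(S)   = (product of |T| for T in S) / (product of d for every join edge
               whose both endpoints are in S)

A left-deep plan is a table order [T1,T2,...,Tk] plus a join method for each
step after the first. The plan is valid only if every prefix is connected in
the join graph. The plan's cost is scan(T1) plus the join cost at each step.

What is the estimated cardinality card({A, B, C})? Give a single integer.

Tables in S: A(40), B(300), C(100)
Edges inside S: B-C(d=20), C-A(d=40)
numerator = 40 * 300 * 100 = 1200000
denominator = 20 * 40 = 800
card(S) = 1200000 / 800 = 1500

1500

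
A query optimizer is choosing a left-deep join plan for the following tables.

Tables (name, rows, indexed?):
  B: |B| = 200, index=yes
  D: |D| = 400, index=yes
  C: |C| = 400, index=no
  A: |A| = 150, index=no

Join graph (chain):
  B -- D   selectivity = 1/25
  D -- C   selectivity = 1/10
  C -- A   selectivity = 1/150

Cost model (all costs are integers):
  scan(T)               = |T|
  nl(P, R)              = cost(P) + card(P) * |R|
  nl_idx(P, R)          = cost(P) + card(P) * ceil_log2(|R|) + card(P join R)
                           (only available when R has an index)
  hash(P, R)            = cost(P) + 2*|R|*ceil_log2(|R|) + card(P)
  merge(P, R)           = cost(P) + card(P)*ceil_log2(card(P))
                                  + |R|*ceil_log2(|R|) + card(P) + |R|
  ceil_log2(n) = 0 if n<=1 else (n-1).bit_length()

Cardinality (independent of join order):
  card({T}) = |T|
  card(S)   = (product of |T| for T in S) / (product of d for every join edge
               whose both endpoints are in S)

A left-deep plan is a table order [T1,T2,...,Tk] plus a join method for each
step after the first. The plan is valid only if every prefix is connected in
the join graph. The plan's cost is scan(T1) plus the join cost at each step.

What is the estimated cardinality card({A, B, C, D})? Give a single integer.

128000

Tables in S: A(150), B(200), C(400), D(400)
Edges inside S: B-D(d=25), D-C(d=10), C-A(d=150)
numerator = 150 * 200 * 400 * 400 = 4800000000
denominator = 25 * 10 * 150 = 37500
card(S) = 4800000000 / 37500 = 128000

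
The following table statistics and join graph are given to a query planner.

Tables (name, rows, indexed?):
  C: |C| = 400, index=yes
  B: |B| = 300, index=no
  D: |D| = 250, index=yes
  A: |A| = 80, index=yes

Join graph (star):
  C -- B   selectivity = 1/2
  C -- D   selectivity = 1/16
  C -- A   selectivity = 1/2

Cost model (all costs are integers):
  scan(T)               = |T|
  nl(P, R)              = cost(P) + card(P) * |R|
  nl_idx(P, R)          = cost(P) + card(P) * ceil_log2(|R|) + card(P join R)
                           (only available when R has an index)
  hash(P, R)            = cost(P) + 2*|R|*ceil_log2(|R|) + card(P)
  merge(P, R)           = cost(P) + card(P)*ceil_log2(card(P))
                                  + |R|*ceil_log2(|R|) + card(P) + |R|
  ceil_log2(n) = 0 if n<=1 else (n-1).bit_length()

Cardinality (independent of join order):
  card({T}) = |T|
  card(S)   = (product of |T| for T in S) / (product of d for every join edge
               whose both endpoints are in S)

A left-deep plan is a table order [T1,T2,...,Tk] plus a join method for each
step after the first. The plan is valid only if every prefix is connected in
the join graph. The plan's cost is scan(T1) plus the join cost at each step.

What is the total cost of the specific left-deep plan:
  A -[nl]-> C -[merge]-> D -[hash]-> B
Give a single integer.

529730

step 1: scan A: cost=80, card=80
step 2: join C via nl
    card(P join C) = 80*400/(2) = 16000
    cost = 80 + 80*400 = 32080
step 3: join D via merge
    card(P join D) = 16000*250/(16) = 250000
    cost = 32080 + 16000*14 + 250*8 + 16000 + 250 = 274330
step 4: join B via hash
    card(P join B) = 250000*300/(2) = 37500000
    cost = 274330 + 2*300*9 + 250000 = 529730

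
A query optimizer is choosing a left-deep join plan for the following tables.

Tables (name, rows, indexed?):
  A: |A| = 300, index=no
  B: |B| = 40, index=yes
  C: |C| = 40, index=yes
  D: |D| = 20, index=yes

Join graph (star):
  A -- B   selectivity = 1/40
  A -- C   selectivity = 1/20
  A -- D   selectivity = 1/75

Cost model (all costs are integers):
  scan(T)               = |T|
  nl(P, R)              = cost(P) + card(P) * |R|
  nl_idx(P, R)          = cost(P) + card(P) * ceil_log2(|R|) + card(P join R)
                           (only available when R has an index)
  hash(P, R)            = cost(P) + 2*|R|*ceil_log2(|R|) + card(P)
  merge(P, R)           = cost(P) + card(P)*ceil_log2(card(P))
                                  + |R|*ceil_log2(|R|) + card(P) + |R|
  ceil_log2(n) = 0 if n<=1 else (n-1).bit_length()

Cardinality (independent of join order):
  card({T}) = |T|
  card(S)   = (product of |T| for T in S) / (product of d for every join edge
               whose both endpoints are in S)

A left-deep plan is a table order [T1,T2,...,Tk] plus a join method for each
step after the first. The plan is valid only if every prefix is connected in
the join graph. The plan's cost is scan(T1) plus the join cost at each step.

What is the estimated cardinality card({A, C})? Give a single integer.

600

Tables in S: A(300), C(40)
Edges inside S: A-C(d=20)
numerator = 300 * 40 = 12000
denominator = 20 = 20
card(S) = 12000 / 20 = 600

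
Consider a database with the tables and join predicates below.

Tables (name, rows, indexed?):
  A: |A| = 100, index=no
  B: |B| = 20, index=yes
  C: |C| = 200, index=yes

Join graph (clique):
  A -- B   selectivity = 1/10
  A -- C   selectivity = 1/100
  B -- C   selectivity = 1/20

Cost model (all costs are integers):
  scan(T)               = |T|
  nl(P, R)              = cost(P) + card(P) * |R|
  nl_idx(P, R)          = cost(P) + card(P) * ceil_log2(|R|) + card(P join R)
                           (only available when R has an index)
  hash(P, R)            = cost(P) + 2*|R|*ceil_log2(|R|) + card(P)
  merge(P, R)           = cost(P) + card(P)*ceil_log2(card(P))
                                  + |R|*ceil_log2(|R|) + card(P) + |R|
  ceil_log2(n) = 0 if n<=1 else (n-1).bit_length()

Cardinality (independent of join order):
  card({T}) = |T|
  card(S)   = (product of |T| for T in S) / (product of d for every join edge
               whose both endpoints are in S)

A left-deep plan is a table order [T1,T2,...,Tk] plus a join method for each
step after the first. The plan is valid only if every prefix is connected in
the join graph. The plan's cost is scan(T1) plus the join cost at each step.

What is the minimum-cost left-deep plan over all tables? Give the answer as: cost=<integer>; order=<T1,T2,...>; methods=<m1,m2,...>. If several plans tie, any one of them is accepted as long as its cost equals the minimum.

Selinger DP (subsets sized 1..n):
  {A}: scan cost=100, card=100
  {B}: scan cost=20, card=20
  {C}: scan cost=200, card=200
  {AB}: card=200; try (B,hash)→400, (B,nl_idx)→800, (A,merge)→940, (B,merge)→1020, (A,hash)→1440, (A,nl)→2020 …(+1); best=400 via (B,hash)
  {AC}: card=200; try (C,nl_idx)→1100, (A,hash)→1800, (C,merge)→2700, (A,merge)→2800, (C,hash)→3400, (C,nl)→20100 …(+1); best=1100 via (C,nl_idx)
  {BC}: card=200; try (C,nl_idx)→380, (B,hash)→600, (B,nl_idx)→1400, (C,merge)→1940, (B,merge)→2120, (C,hash)→3240 …(+2); best=380 via (C,nl_idx)
  {ABC}: card=20; try (B,hash)→1500, (A,hash)→1980, (C,nl_idx)→2020, (B,nl_idx)→2120, (A,merge)→2980, (B,merge)→3020 …(+5); best=1500 via (B,hash)

cost=1500; order=A,C,B; methods=nl_idx,hash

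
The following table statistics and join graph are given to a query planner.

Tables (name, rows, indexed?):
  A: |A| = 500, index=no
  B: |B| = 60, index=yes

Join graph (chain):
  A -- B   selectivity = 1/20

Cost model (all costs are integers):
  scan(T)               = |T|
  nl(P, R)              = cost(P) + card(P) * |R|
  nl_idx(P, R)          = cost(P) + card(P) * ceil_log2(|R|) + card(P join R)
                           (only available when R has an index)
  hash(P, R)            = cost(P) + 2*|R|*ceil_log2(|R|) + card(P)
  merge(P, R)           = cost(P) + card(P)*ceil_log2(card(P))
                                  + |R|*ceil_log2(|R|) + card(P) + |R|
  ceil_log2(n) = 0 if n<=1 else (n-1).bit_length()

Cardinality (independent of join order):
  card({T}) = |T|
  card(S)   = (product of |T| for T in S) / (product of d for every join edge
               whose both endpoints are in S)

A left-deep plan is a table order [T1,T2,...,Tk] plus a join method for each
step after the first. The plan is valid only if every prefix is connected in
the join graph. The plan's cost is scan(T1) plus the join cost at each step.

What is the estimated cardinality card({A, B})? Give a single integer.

Tables in S: A(500), B(60)
Edges inside S: A-B(d=20)
numerator = 500 * 60 = 30000
denominator = 20 = 20
card(S) = 30000 / 20 = 1500

1500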